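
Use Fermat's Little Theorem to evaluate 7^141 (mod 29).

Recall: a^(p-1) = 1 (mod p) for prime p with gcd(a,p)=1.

Step 1: Since 29 is prime, by Fermat's Little Theorem: 7^28 = 1 (mod 29).
Step 2: Reduce exponent: 141 mod 28 = 1.
Step 3: So 7^141 = 7^1 (mod 29).
Step 4: 7^1 mod 29 = 7.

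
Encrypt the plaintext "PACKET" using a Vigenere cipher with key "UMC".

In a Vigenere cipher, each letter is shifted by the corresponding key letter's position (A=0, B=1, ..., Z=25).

Step 1: Repeat key to match plaintext length:
  Plaintext: PACKET
  Key:       UMCUMC
Step 2: Encrypt each letter:
  P(15) + U(20) = (15+20) mod 26 = 9 = J
  A(0) + M(12) = (0+12) mod 26 = 12 = M
  C(2) + C(2) = (2+2) mod 26 = 4 = E
  K(10) + U(20) = (10+20) mod 26 = 4 = E
  E(4) + M(12) = (4+12) mod 26 = 16 = Q
  T(19) + C(2) = (19+2) mod 26 = 21 = V
Ciphertext: JMEEQV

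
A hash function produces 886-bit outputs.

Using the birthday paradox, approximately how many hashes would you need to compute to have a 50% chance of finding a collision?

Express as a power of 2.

Step 1: The birthday paradox gives collision probability ~50% after sqrt(2^n) = 2^(n/2) hashes.
Step 2: For 886-bit output: 2^(886/2) = 2^443.
Step 3: Approximately 2^443 hash computations needed.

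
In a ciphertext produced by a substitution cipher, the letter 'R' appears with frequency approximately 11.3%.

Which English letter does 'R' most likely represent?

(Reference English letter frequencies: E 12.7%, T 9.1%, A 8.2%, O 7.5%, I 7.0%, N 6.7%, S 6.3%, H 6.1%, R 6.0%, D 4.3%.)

Step 1: The observed frequency is 11.3%.
Step 2: Compare with English frequencies:
  E: 12.7% (difference: 1.4%) <-- closest
  T: 9.1% (difference: 2.2%)
  A: 8.2% (difference: 3.1%)
  O: 7.5% (difference: 3.8%)
  I: 7.0% (difference: 4.3%)
  N: 6.7% (difference: 4.6%)
  S: 6.3% (difference: 5.0%)
  H: 6.1% (difference: 5.2%)
  R: 6.0% (difference: 5.3%)
  D: 4.3% (difference: 7.0%)
Step 3: 'R' most likely represents 'E' (frequency 12.7%).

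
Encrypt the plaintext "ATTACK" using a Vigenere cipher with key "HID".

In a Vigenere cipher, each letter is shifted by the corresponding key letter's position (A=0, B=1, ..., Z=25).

Step 1: Repeat key to match plaintext length:
  Plaintext: ATTACK
  Key:       HIDHID
Step 2: Encrypt each letter:
  A(0) + H(7) = (0+7) mod 26 = 7 = H
  T(19) + I(8) = (19+8) mod 26 = 1 = B
  T(19) + D(3) = (19+3) mod 26 = 22 = W
  A(0) + H(7) = (0+7) mod 26 = 7 = H
  C(2) + I(8) = (2+8) mod 26 = 10 = K
  K(10) + D(3) = (10+3) mod 26 = 13 = N
Ciphertext: HBWHKN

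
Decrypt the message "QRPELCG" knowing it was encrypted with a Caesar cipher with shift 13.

Step 1: Reverse the shift by subtracting 13 from each letter position.
  Q (position 16) -> position (16-13) mod 26 = 3 -> D
  R (position 17) -> position (17-13) mod 26 = 4 -> E
  P (position 15) -> position (15-13) mod 26 = 2 -> C
  E (position 4) -> position (4-13) mod 26 = 17 -> R
  L (position 11) -> position (11-13) mod 26 = 24 -> Y
  C (position 2) -> position (2-13) mod 26 = 15 -> P
  G (position 6) -> position (6-13) mod 26 = 19 -> T
Decrypted message: DECRYPT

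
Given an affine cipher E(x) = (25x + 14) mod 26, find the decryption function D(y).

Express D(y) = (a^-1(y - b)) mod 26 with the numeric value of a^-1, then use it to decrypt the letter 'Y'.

Step 1: Find a^-1, the modular inverse of 25 mod 26.
Step 2: We need 25 * a^-1 = 1 (mod 26).
Step 3: 25 * 25 = 625 = 24 * 26 + 1, so a^-1 = 25.
Step 4: D(y) = 25(y - 14) mod 26.
Step 5: Apply to 'Y' (y = 24): D(24) = 25 * (24 - 14) mod 26 = 25 * 10 mod 26 = 16 -> 'Q'.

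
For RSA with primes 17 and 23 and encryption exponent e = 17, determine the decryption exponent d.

Step 1: n = 17 * 23 = 391.
Step 2: phi(n) = 16 * 22 = 352.
Step 3: Find d such that 17 * d = 1 (mod 352).
Step 4: d = 17^(-1) mod 352 = 145.
Verification: 17 * 145 = 2465 = 7 * 352 + 1.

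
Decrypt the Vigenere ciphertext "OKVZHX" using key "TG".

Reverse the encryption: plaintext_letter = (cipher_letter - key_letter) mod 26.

Step 1: Extend key: TGTGTG
Step 2: Decrypt each letter (c - k) mod 26:
  O(14) - T(19) = (14-19) mod 26 = 21 = V
  K(10) - G(6) = (10-6) mod 26 = 4 = E
  V(21) - T(19) = (21-19) mod 26 = 2 = C
  Z(25) - G(6) = (25-6) mod 26 = 19 = T
  H(7) - T(19) = (7-19) mod 26 = 14 = O
  X(23) - G(6) = (23-6) mod 26 = 17 = R
Plaintext: VECTOR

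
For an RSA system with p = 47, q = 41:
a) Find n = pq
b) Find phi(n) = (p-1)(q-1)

Step 1: n = p * q = 47 * 41 = 1927.
Step 2: phi(n) = (p-1)(q-1) = 46 * 40 = 1840.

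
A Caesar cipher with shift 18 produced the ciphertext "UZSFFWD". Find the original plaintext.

Step 1: Reverse the shift by subtracting 18 from each letter position.
  U (position 20) -> position (20-18) mod 26 = 2 -> C
  Z (position 25) -> position (25-18) mod 26 = 7 -> H
  S (position 18) -> position (18-18) mod 26 = 0 -> A
  F (position 5) -> position (5-18) mod 26 = 13 -> N
  F (position 5) -> position (5-18) mod 26 = 13 -> N
  W (position 22) -> position (22-18) mod 26 = 4 -> E
  D (position 3) -> position (3-18) mod 26 = 11 -> L
Decrypted message: CHANNEL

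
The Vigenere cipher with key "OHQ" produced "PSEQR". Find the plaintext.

Step 1: Extend key: OHQOH
Step 2: Decrypt each letter (c - k) mod 26:
  P(15) - O(14) = (15-14) mod 26 = 1 = B
  S(18) - H(7) = (18-7) mod 26 = 11 = L
  E(4) - Q(16) = (4-16) mod 26 = 14 = O
  Q(16) - O(14) = (16-14) mod 26 = 2 = C
  R(17) - H(7) = (17-7) mod 26 = 10 = K
Plaintext: BLOCK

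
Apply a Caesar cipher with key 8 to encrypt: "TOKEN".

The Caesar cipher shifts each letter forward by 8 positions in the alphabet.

Step 1: For each letter, shift forward by 8 positions (mod 26).
  T (position 19) -> position (19+8) mod 26 = 1 -> B
  O (position 14) -> position (14+8) mod 26 = 22 -> W
  K (position 10) -> position (10+8) mod 26 = 18 -> S
  E (position 4) -> position (4+8) mod 26 = 12 -> M
  N (position 13) -> position (13+8) mod 26 = 21 -> V
Result: BWSMV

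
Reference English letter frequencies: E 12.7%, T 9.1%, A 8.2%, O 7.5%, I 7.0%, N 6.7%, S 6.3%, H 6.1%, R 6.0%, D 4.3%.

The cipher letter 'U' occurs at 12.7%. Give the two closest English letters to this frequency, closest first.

Step 1: Observed frequency of 'U' is 12.7%.
Step 2: Compute distances to each reference frequency and sort:
  E (12.7%): difference = 0.0% <-- BEST
  T (9.1%): difference = 3.6% <-- RUNNER-UP
  A (8.2%): difference = 4.5%
  O (7.5%): difference = 5.2%
  I (7.0%): difference = 5.7%
Step 3: Most likely is 'E' (12.7%, diff 0.0%); second most likely is 'T' (9.1%, diff 3.6%).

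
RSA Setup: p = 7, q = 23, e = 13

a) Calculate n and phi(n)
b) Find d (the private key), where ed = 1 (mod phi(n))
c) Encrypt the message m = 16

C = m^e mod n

Step 1: n = 7 * 23 = 161.
Step 2: phi(n) = (7-1)(23-1) = 6 * 22 = 132.
Step 3: Find d = 13^(-1) mod 132 = 61.
  Verify: 13 * 61 = 793 = 1 (mod 132).
Step 4: C = 16^13 mod 161 = 72.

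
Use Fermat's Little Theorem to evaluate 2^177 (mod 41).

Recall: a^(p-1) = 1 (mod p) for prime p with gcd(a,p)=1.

Step 1: Since 41 is prime, by Fermat's Little Theorem: 2^40 = 1 (mod 41).
Step 2: Reduce exponent: 177 mod 40 = 17.
Step 3: So 2^177 = 2^17 (mod 41).
Step 4: 2^17 mod 41 = 36.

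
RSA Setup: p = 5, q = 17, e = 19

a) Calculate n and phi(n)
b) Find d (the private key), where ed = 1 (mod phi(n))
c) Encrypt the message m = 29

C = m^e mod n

Step 1: n = 5 * 17 = 85.
Step 2: phi(n) = (5-1)(17-1) = 4 * 16 = 64.
Step 3: Find d = 19^(-1) mod 64 = 27.
  Verify: 19 * 27 = 513 = 1 (mod 64).
Step 4: C = 29^19 mod 85 = 79.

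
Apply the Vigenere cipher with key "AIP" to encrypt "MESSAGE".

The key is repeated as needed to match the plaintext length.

Step 1: Repeat key to match plaintext length:
  Plaintext: MESSAGE
  Key:       AIPAIPA
Step 2: Encrypt each letter:
  M(12) + A(0) = (12+0) mod 26 = 12 = M
  E(4) + I(8) = (4+8) mod 26 = 12 = M
  S(18) + P(15) = (18+15) mod 26 = 7 = H
  S(18) + A(0) = (18+0) mod 26 = 18 = S
  A(0) + I(8) = (0+8) mod 26 = 8 = I
  G(6) + P(15) = (6+15) mod 26 = 21 = V
  E(4) + A(0) = (4+0) mod 26 = 4 = E
Ciphertext: MMHSIVE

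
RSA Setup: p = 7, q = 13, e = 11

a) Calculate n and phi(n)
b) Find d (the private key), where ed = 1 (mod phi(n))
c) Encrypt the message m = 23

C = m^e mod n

Step 1: n = 7 * 13 = 91.
Step 2: phi(n) = (7-1)(13-1) = 6 * 12 = 72.
Step 3: Find d = 11^(-1) mod 72 = 59.
  Verify: 11 * 59 = 649 = 1 (mod 72).
Step 4: C = 23^11 mod 91 = 4.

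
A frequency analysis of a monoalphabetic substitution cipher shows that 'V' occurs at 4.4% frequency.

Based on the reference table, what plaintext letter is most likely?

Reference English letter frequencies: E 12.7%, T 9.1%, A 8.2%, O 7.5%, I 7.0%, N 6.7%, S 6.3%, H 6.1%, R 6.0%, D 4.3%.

Step 1: The observed frequency is 4.4%.
Step 2: Compare with English frequencies:
  E: 12.7% (difference: 8.3%)
  T: 9.1% (difference: 4.7%)
  A: 8.2% (difference: 3.8%)
  O: 7.5% (difference: 3.1%)
  I: 7.0% (difference: 2.6%)
  N: 6.7% (difference: 2.3%)
  S: 6.3% (difference: 1.9%)
  H: 6.1% (difference: 1.7%)
  R: 6.0% (difference: 1.6%)
  D: 4.3% (difference: 0.1%) <-- closest
Step 3: 'V' most likely represents 'D' (frequency 4.3%).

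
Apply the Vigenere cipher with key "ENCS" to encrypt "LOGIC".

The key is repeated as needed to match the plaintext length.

Step 1: Repeat key to match plaintext length:
  Plaintext: LOGIC
  Key:       ENCSE
Step 2: Encrypt each letter:
  L(11) + E(4) = (11+4) mod 26 = 15 = P
  O(14) + N(13) = (14+13) mod 26 = 1 = B
  G(6) + C(2) = (6+2) mod 26 = 8 = I
  I(8) + S(18) = (8+18) mod 26 = 0 = A
  C(2) + E(4) = (2+4) mod 26 = 6 = G
Ciphertext: PBIAG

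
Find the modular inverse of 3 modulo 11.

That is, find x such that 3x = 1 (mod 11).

Step 1: We need x such that 3 * x = 1 (mod 11).
Step 2: Using the extended Euclidean algorithm or trial:
  3 * 4 = 12 = 1 * 11 + 1.
Step 3: Since 12 mod 11 = 1, the inverse is x = 4.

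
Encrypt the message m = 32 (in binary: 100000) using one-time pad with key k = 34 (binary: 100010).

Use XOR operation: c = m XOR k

Step 1: Write out the XOR operation bit by bit:
  Message: 100000
  Key:     100010
  XOR:     000010
Step 2: Convert to decimal: 000010 = 2.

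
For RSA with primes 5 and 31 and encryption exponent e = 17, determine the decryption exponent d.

Step 1: n = 5 * 31 = 155.
Step 2: phi(n) = 4 * 30 = 120.
Step 3: Find d such that 17 * d = 1 (mod 120).
Step 4: d = 17^(-1) mod 120 = 113.
Verification: 17 * 113 = 1921 = 16 * 120 + 1.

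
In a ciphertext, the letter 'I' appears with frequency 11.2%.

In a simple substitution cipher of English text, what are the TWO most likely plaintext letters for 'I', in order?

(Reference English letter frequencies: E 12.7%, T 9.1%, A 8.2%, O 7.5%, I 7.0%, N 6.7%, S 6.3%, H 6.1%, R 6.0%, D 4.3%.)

Step 1: Observed frequency of 'I' is 11.2%.
Step 2: Compute distances to each reference frequency and sort:
  E (12.7%): difference = 1.5% <-- BEST
  T (9.1%): difference = 2.1% <-- RUNNER-UP
  A (8.2%): difference = 3.0%
  O (7.5%): difference = 3.7%
  I (7.0%): difference = 4.2%
Step 3: Most likely is 'E' (12.7%, diff 1.5%); second most likely is 'T' (9.1%, diff 2.1%).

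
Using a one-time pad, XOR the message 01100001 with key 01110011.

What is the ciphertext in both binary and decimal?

Step 1: Write out the XOR operation bit by bit:
  Message: 01100001
  Key:     01110011
  XOR:     00010010
Step 2: Convert to decimal: 00010010 = 18.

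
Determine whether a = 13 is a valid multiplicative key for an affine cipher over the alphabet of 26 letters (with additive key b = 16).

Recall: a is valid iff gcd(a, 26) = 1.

Step 1: Compute gcd(13, 26).
Step 2: gcd(13, 26) = 13.
Since gcd = 13 != 1, 13 shares a common factor with 26, so it cannot be used.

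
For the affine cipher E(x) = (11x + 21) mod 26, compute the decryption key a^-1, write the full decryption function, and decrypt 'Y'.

Step 1: Find a^-1, the modular inverse of 11 mod 26.
Step 2: We need 11 * a^-1 = 1 (mod 26).
Step 3: 11 * 19 = 209 = 8 * 26 + 1, so a^-1 = 19.
Step 4: D(y) = 19(y - 21) mod 26.
Step 5: Apply to 'Y' (y = 24): D(24) = 19 * (24 - 21) mod 26 = 19 * 3 mod 26 = 5 -> 'F'.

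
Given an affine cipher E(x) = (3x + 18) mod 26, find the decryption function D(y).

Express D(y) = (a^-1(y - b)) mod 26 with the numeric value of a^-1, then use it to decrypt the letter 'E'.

Step 1: Find a^-1, the modular inverse of 3 mod 26.
Step 2: We need 3 * a^-1 = 1 (mod 26).
Step 3: 3 * 9 = 27 = 1 * 26 + 1, so a^-1 = 9.
Step 4: D(y) = 9(y - 18) mod 26.
Step 5: Apply to 'E' (y = 4): D(4) = 9 * (4 - 18) mod 26 = 9 * -14 mod 26 = 4 -> 'E'.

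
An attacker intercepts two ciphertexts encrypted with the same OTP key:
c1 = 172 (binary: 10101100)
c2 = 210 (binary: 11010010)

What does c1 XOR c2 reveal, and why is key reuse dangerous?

Step 1: c1 XOR c2 = (m1 XOR k) XOR (m2 XOR k).
Step 2: By XOR associativity/commutativity: = m1 XOR m2 XOR k XOR k = m1 XOR m2.
Step 3: 10101100 XOR 11010010 = 01111110 = 126.
Step 4: The key cancels out! An attacker learns m1 XOR m2 = 126, revealing the relationship between plaintexts.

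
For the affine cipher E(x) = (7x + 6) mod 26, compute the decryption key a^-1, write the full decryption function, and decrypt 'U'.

Step 1: Find a^-1, the modular inverse of 7 mod 26.
Step 2: We need 7 * a^-1 = 1 (mod 26).
Step 3: 7 * 15 = 105 = 4 * 26 + 1, so a^-1 = 15.
Step 4: D(y) = 15(y - 6) mod 26.
Step 5: Apply to 'U' (y = 20): D(20) = 15 * (20 - 6) mod 26 = 15 * 14 mod 26 = 2 -> 'C'.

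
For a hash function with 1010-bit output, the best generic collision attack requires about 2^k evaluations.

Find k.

Step 1: The hash has a 1010-bit output.
Step 2: Collision resistance means it should be infeasible to find any x != y with h(x) = h(y).
By the birthday bound, a generic collision search succeeds after about sqrt(2^1010) = 2^(1010/2) = 2^505 evaluations.
Step 3: Security level = 505 bits.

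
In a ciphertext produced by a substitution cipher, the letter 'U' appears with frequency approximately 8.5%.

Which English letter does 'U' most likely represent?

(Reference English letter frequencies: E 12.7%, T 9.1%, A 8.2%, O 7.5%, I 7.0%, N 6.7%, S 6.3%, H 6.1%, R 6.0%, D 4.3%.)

Step 1: The observed frequency is 8.5%.
Step 2: Compare with English frequencies:
  E: 12.7% (difference: 4.2%)
  T: 9.1% (difference: 0.6%)
  A: 8.2% (difference: 0.3%) <-- closest
  O: 7.5% (difference: 1.0%)
  I: 7.0% (difference: 1.5%)
  N: 6.7% (difference: 1.8%)
  S: 6.3% (difference: 2.2%)
  H: 6.1% (difference: 2.4%)
  R: 6.0% (difference: 2.5%)
  D: 4.3% (difference: 4.2%)
Step 3: 'U' most likely represents 'A' (frequency 8.2%).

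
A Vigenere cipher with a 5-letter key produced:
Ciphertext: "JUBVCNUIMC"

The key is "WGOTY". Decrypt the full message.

Step 1: Key 'WGOTY' has length 5. Extended key: WGOTYWGOTY
Step 2: Decrypt each position:
  J(9) - W(22) = 13 = N
  U(20) - G(6) = 14 = O
  B(1) - O(14) = 13 = N
  V(21) - T(19) = 2 = C
  C(2) - Y(24) = 4 = E
  N(13) - W(22) = 17 = R
  U(20) - G(6) = 14 = O
  I(8) - O(14) = 20 = U
  M(12) - T(19) = 19 = T
  C(2) - Y(24) = 4 = E
Plaintext: NONCEROUTE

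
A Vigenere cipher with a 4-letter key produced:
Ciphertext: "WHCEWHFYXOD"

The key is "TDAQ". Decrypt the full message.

Step 1: Key 'TDAQ' has length 4. Extended key: TDAQTDAQTDA
Step 2: Decrypt each position:
  W(22) - T(19) = 3 = D
  H(7) - D(3) = 4 = E
  C(2) - A(0) = 2 = C
  E(4) - Q(16) = 14 = O
  W(22) - T(19) = 3 = D
  H(7) - D(3) = 4 = E
  F(5) - A(0) = 5 = F
  Y(24) - Q(16) = 8 = I
  X(23) - T(19) = 4 = E
  O(14) - D(3) = 11 = L
  D(3) - A(0) = 3 = D
Plaintext: DECODEFIELD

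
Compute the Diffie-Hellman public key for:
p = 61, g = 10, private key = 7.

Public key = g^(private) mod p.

Step 1: A = g^a mod p = 10^7 mod 61.
  10^1 mod 61 = 10
  10^2 mod 61 = (10 * 10) mod 61 = 39
  10^3 mod 61 = (39 * 10) mod 61 = 24
  10^4 mod 61 = (24 * 10) mod 61 = 57
  10^5 mod 61 = (57 * 10) mod 61 = 21
  10^6 mod 61 = (21 * 10) mod 61 = 27
  10^7 mod 61 = (27 * 10) mod 61 = 26
Result: A = 26.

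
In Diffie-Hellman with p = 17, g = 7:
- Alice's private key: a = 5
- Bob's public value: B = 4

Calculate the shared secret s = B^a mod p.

Step 1: s = B^a mod p = 4^5 mod 17.
  4^1 mod 17 = 4
  4^2 mod 17 = (4 * 4) mod 17 = 16
  4^3 mod 17 = (16 * 4) mod 17 = 13
  4^4 mod 17 = (13 * 4) mod 17 = 1
  4^5 mod 17 = (1 * 4) mod 17 = 4
Result: shared secret = 4.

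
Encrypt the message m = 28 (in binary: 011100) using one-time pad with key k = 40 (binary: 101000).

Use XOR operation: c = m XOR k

Step 1: Write out the XOR operation bit by bit:
  Message: 011100
  Key:     101000
  XOR:     110100
Step 2: Convert to decimal: 110100 = 52.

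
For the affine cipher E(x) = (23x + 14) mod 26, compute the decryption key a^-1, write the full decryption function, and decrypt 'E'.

Step 1: Find a^-1, the modular inverse of 23 mod 26.
Step 2: We need 23 * a^-1 = 1 (mod 26).
Step 3: 23 * 17 = 391 = 15 * 26 + 1, so a^-1 = 17.
Step 4: D(y) = 17(y - 14) mod 26.
Step 5: Apply to 'E' (y = 4): D(4) = 17 * (4 - 14) mod 26 = 17 * -10 mod 26 = 12 -> 'M'.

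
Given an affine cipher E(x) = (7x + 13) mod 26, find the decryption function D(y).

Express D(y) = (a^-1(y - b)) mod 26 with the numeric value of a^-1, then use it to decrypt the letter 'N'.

Step 1: Find a^-1, the modular inverse of 7 mod 26.
Step 2: We need 7 * a^-1 = 1 (mod 26).
Step 3: 7 * 15 = 105 = 4 * 26 + 1, so a^-1 = 15.
Step 4: D(y) = 15(y - 13) mod 26.
Step 5: Apply to 'N' (y = 13): D(13) = 15 * (13 - 13) mod 26 = 15 * 0 mod 26 = 0 -> 'A'.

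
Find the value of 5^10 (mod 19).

Step 1: Compute 5^10 mod 19 step by step, reducing modulo 19 at each step.
  5^1 mod 19 = 5
  5^2 mod 19 = (5 * 5) mod 19 = 6
  5^3 mod 19 = (6 * 5) mod 19 = 11
  5^4 mod 19 = (11 * 5) mod 19 = 17
  5^5 mod 19 = (17 * 5) mod 19 = 9
  5^6 mod 19 = (9 * 5) mod 19 = 7
  5^7 mod 19 = (7 * 5) mod 19 = 16
  5^8 mod 19 = (16 * 5) mod 19 = 4
  5^9 mod 19 = (4 * 5) mod 19 = 1
  5^10 mod 19 = (1 * 5) mod 19 = 5
Step 2: Result = 5.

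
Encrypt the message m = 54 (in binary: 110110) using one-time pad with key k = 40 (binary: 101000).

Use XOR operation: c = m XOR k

Step 1: Write out the XOR operation bit by bit:
  Message: 110110
  Key:     101000
  XOR:     011110
Step 2: Convert to decimal: 011110 = 30.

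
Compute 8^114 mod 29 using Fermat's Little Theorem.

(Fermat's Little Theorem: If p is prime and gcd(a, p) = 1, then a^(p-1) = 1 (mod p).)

Step 1: Since 29 is prime, by Fermat's Little Theorem: 8^28 = 1 (mod 29).
Step 2: Reduce exponent: 114 mod 28 = 2.
Step 3: So 8^114 = 8^2 (mod 29).
Step 4: 8^2 mod 29 = 6.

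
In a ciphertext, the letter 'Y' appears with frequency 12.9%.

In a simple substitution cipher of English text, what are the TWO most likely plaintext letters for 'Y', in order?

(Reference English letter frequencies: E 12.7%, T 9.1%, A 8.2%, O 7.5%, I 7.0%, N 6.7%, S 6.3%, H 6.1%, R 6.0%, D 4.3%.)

Step 1: Observed frequency of 'Y' is 12.9%.
Step 2: Compute distances to each reference frequency and sort:
  E (12.7%): difference = 0.2% <-- BEST
  T (9.1%): difference = 3.8% <-- RUNNER-UP
  A (8.2%): difference = 4.7%
  O (7.5%): difference = 5.4%
  I (7.0%): difference = 5.9%
Step 3: Most likely is 'E' (12.7%, diff 0.2%); second most likely is 'T' (9.1%, diff 3.8%).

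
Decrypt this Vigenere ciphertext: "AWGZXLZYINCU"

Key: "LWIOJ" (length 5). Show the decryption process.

Step 1: Key 'LWIOJ' has length 5. Extended key: LWIOJLWIOJLW
Step 2: Decrypt each position:
  A(0) - L(11) = 15 = P
  W(22) - W(22) = 0 = A
  G(6) - I(8) = 24 = Y
  Z(25) - O(14) = 11 = L
  X(23) - J(9) = 14 = O
  L(11) - L(11) = 0 = A
  Z(25) - W(22) = 3 = D
  Y(24) - I(8) = 16 = Q
  I(8) - O(14) = 20 = U
  N(13) - J(9) = 4 = E
  C(2) - L(11) = 17 = R
  U(20) - W(22) = 24 = Y
Plaintext: PAYLOADQUERY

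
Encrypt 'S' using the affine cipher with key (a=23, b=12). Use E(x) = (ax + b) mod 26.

Step 1: Convert 'S' to number: x = 18.
Step 2: E(18) = (23 * 18 + 12) mod 26 = 426 mod 26 = 10.
Step 3: Convert 10 back to letter: K.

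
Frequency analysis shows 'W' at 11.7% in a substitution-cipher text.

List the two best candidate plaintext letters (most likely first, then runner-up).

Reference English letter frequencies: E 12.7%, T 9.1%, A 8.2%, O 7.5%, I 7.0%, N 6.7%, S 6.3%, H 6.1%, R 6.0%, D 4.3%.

Step 1: Observed frequency of 'W' is 11.7%.
Step 2: Compute distances to each reference frequency and sort:
  E (12.7%): difference = 1.0% <-- BEST
  T (9.1%): difference = 2.6% <-- RUNNER-UP
  A (8.2%): difference = 3.5%
  O (7.5%): difference = 4.2%
  I (7.0%): difference = 4.7%
Step 3: Most likely is 'E' (12.7%, diff 1.0%); second most likely is 'T' (9.1%, diff 2.6%).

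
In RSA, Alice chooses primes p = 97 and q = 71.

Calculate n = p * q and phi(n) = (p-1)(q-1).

Step 1: n = p * q = 97 * 71 = 6887.
Step 2: phi(n) = (p-1)(q-1) = 96 * 70 = 6720.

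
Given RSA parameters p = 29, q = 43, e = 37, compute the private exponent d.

Step 1: n = 29 * 43 = 1247.
Step 2: phi(n) = 28 * 42 = 1176.
Step 3: Find d such that 37 * d = 1 (mod 1176).
Step 4: d = 37^(-1) mod 1176 = 445.
Verification: 37 * 445 = 16465 = 14 * 1176 + 1.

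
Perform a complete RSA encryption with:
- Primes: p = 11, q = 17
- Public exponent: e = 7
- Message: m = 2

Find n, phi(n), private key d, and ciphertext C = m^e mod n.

Step 1: n = 11 * 17 = 187.
Step 2: phi(n) = (11-1)(17-1) = 10 * 16 = 160.
Step 3: Find d = 7^(-1) mod 160 = 23.
  Verify: 7 * 23 = 161 = 1 (mod 160).
Step 4: C = 2^7 mod 187 = 128.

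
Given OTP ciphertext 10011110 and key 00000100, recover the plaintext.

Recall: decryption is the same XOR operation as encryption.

Step 1: XOR ciphertext with key:
  Ciphertext: 10011110
  Key:        00000100
  XOR:        10011010
Step 2: Plaintext = 10011010 = 154 in decimal.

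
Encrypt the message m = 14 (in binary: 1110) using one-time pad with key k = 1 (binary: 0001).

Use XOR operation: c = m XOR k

Step 1: Write out the XOR operation bit by bit:
  Message: 1110
  Key:     0001
  XOR:     1111
Step 2: Convert to decimal: 1111 = 15.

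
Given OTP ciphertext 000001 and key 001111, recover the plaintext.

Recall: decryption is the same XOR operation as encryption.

Step 1: XOR ciphertext with key:
  Ciphertext: 000001
  Key:        001111
  XOR:        001110
Step 2: Plaintext = 001110 = 14 in decimal.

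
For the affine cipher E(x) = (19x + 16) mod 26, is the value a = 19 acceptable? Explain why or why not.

Step 1: Compute gcd(19, 26).
Step 2: gcd(19, 26) = 1.
Since gcd = 1, 19 is coprime with 26, so it is a valid key.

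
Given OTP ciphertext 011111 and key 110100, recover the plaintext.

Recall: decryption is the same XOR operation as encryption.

Step 1: XOR ciphertext with key:
  Ciphertext: 011111
  Key:        110100
  XOR:        101011
Step 2: Plaintext = 101011 = 43 in decimal.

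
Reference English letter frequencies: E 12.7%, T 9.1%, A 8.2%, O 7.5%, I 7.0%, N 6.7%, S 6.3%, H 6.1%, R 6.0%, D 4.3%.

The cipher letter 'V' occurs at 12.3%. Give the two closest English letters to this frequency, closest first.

Step 1: Observed frequency of 'V' is 12.3%.
Step 2: Compute distances to each reference frequency and sort:
  E (12.7%): difference = 0.4% <-- BEST
  T (9.1%): difference = 3.2% <-- RUNNER-UP
  A (8.2%): difference = 4.1%
  O (7.5%): difference = 4.8%
  I (7.0%): difference = 5.3%
Step 3: Most likely is 'E' (12.7%, diff 0.4%); second most likely is 'T' (9.1%, diff 3.2%).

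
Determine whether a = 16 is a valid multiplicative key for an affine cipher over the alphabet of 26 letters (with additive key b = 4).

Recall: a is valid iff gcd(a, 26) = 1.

Step 1: Compute gcd(16, 26).
Step 2: gcd(16, 26) = 2.
Since gcd = 2 != 1, 16 shares a common factor with 26, so it cannot be used.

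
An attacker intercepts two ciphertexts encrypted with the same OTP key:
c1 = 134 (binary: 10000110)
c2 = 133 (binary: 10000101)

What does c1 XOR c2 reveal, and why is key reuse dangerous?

Step 1: c1 XOR c2 = (m1 XOR k) XOR (m2 XOR k).
Step 2: By XOR associativity/commutativity: = m1 XOR m2 XOR k XOR k = m1 XOR m2.
Step 3: 10000110 XOR 10000101 = 00000011 = 3.
Step 4: The key cancels out! An attacker learns m1 XOR m2 = 3, revealing the relationship between plaintexts.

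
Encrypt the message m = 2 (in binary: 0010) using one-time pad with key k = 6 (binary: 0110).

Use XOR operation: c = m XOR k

Step 1: Write out the XOR operation bit by bit:
  Message: 0010
  Key:     0110
  XOR:     0100
Step 2: Convert to decimal: 0100 = 4.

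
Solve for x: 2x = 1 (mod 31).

Step 1: We need x such that 2 * x = 1 (mod 31).
Step 2: Using the extended Euclidean algorithm or trial:
  2 * 16 = 32 = 1 * 31 + 1.
Step 3: Since 32 mod 31 = 1, the inverse is x = 16.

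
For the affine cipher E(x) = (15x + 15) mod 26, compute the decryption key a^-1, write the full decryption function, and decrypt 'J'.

Step 1: Find a^-1, the modular inverse of 15 mod 26.
Step 2: We need 15 * a^-1 = 1 (mod 26).
Step 3: 15 * 7 = 105 = 4 * 26 + 1, so a^-1 = 7.
Step 4: D(y) = 7(y - 15) mod 26.
Step 5: Apply to 'J' (y = 9): D(9) = 7 * (9 - 15) mod 26 = 7 * -6 mod 26 = 10 -> 'K'.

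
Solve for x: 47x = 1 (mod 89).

Step 1: We need x such that 47 * x = 1 (mod 89).
Step 2: Using the extended Euclidean algorithm or trial:
  47 * 36 = 1692 = 19 * 89 + 1.
Step 3: Since 1692 mod 89 = 1, the inverse is x = 36.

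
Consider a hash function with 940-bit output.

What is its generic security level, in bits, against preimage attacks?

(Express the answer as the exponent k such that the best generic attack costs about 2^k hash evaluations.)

Step 1: The hash has a 940-bit output.
Step 2: Preimage resistance means: given a digest h(x), it should be infeasible to find any input that hashes to it.
With a 940-bit output there are 2^940 possible digests, so a generic brute-force preimage search costs about 2^940 evaluations.
Step 3: Security level = 940 bits.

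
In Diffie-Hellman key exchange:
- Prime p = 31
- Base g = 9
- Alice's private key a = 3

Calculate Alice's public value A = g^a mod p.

Step 1: A = g^a mod p = 9^3 mod 31.
  9^1 mod 31 = 9
  9^2 mod 31 = (9 * 9) mod 31 = 19
  9^3 mod 31 = (19 * 9) mod 31 = 16
Result: A = 16.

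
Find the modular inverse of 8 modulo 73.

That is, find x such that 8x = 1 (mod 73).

Step 1: We need x such that 8 * x = 1 (mod 73).
Step 2: Using the extended Euclidean algorithm or trial:
  8 * 64 = 512 = 7 * 73 + 1.
Step 3: Since 512 mod 73 = 1, the inverse is x = 64.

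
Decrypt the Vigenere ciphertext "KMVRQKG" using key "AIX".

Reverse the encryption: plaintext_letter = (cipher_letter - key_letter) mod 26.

Step 1: Extend key: AIXAIXA
Step 2: Decrypt each letter (c - k) mod 26:
  K(10) - A(0) = (10-0) mod 26 = 10 = K
  M(12) - I(8) = (12-8) mod 26 = 4 = E
  V(21) - X(23) = (21-23) mod 26 = 24 = Y
  R(17) - A(0) = (17-0) mod 26 = 17 = R
  Q(16) - I(8) = (16-8) mod 26 = 8 = I
  K(10) - X(23) = (10-23) mod 26 = 13 = N
  G(6) - A(0) = (6-0) mod 26 = 6 = G
Plaintext: KEYRING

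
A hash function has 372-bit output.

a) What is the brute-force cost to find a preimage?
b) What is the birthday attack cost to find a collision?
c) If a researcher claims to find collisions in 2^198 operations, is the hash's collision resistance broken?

Step 1: Preimage resistance requires brute-force of 2^372 operations.
Step 2: Collision resistance (birthday bound) = 2^(372/2) = 2^186.
Step 3: The claimed attack costs 2^198 operations.
Step 4: Since 2^198 >= 2^186, the claimed attack is no faster than the generic birthday attack, so this does not break collision resistance.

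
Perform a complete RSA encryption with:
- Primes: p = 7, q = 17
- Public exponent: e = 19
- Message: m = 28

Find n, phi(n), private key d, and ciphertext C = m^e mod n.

Step 1: n = 7 * 17 = 119.
Step 2: phi(n) = (7-1)(17-1) = 6 * 16 = 96.
Step 3: Find d = 19^(-1) mod 96 = 91.
  Verify: 19 * 91 = 1729 = 1 (mod 96).
Step 4: C = 28^19 mod 119 = 56.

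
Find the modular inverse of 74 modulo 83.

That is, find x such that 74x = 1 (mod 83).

Step 1: We need x such that 74 * x = 1 (mod 83).
Step 2: Using the extended Euclidean algorithm or trial:
  74 * 46 = 3404 = 41 * 83 + 1.
Step 3: Since 3404 mod 83 = 1, the inverse is x = 46.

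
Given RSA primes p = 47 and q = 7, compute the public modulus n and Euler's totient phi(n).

Step 1: n = p * q = 47 * 7 = 329.
Step 2: phi(n) = (p-1)(q-1) = 46 * 6 = 276.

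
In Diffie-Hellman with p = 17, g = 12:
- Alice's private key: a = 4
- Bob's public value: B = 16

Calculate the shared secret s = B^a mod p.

Step 1: s = B^a mod p = 16^4 mod 17.
  16^1 mod 17 = 16
  16^2 mod 17 = (16 * 16) mod 17 = 1
  16^3 mod 17 = (1 * 16) mod 17 = 16
  16^4 mod 17 = (16 * 16) mod 17 = 1
Result: shared secret = 1.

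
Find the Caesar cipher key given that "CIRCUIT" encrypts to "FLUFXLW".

Step 1: Compare first letters: C (position 2) -> F (position 5).
Step 2: Shift = (5 - 2) mod 26 = 3.
The shift value is 3.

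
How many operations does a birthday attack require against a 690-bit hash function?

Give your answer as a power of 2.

Step 1: The birthday paradox gives collision probability ~50% after sqrt(2^n) = 2^(n/2) hashes.
Step 2: For 690-bit output: 2^(690/2) = 2^345.
Step 3: Approximately 2^345 hash computations needed.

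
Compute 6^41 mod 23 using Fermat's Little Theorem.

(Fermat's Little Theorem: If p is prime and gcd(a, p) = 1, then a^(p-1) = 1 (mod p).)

Step 1: Since 23 is prime, by Fermat's Little Theorem: 6^22 = 1 (mod 23).
Step 2: Reduce exponent: 41 mod 22 = 19.
Step 3: So 6^41 = 6^19 (mod 23).
Step 4: 6^19 mod 23 = 18.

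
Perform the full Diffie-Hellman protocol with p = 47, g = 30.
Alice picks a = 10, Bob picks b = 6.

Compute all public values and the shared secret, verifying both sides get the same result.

Step 1: A = g^a mod p = 30^10 mod 47 = 28.
Step 2: B = g^b mod p = 30^6 mod 47 = 14.
Step 3: Alice computes s = B^a mod p = 14^10 mod 47 = 9.
Step 4: Bob computes s = A^b mod p = 28^6 mod 47 = 9.
Both sides agree: shared secret = 9.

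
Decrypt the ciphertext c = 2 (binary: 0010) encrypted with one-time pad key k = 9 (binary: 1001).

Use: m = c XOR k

Step 1: XOR ciphertext with key:
  Ciphertext: 0010
  Key:        1001
  XOR:        1011
Step 2: Plaintext = 1011 = 11 in decimal.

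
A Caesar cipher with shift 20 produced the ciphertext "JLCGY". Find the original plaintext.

Step 1: Reverse the shift by subtracting 20 from each letter position.
  J (position 9) -> position (9-20) mod 26 = 15 -> P
  L (position 11) -> position (11-20) mod 26 = 17 -> R
  C (position 2) -> position (2-20) mod 26 = 8 -> I
  G (position 6) -> position (6-20) mod 26 = 12 -> M
  Y (position 24) -> position (24-20) mod 26 = 4 -> E
Decrypted message: PRIME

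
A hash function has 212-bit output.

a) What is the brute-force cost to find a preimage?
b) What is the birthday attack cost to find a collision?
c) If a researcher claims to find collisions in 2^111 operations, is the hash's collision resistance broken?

Step 1: Preimage resistance requires brute-force of 2^212 operations.
Step 2: Collision resistance (birthday bound) = 2^(212/2) = 2^106.
Step 3: The claimed attack costs 2^111 operations.
Step 4: Since 2^111 >= 2^106, the claimed attack is no faster than the generic birthday attack, so this does not break collision resistance.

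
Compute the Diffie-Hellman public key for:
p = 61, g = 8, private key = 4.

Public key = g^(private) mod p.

Step 1: A = g^a mod p = 8^4 mod 61.
  8^1 mod 61 = 8
  8^2 mod 61 = (8 * 8) mod 61 = 3
  8^3 mod 61 = (3 * 8) mod 61 = 24
  8^4 mod 61 = (24 * 8) mod 61 = 9
Result: A = 9.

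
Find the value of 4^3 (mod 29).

Step 1: Compute 4^3 mod 29 step by step, reducing modulo 29 at each step.
  4^1 mod 29 = 4
  4^2 mod 29 = (4 * 4) mod 29 = 16
  4^3 mod 29 = (16 * 4) mod 29 = 6
Step 2: Result = 6.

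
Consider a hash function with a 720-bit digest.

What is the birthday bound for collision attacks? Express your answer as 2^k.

Step 1: The birthday paradox gives collision probability ~50% after sqrt(2^n) = 2^(n/2) hashes.
Step 2: For 720-bit output: 2^(720/2) = 2^360.
Step 3: Approximately 2^360 hash computations needed.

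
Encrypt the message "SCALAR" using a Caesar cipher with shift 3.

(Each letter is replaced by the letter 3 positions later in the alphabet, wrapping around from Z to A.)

Step 1: For each letter, shift forward by 3 positions (mod 26).
  S (position 18) -> position (18+3) mod 26 = 21 -> V
  C (position 2) -> position (2+3) mod 26 = 5 -> F
  A (position 0) -> position (0+3) mod 26 = 3 -> D
  L (position 11) -> position (11+3) mod 26 = 14 -> O
  A (position 0) -> position (0+3) mod 26 = 3 -> D
  R (position 17) -> position (17+3) mod 26 = 20 -> U
Result: VFDODU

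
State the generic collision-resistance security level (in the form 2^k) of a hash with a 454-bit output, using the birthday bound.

Step 1: The birthday paradox gives collision probability ~50% after sqrt(2^n) = 2^(n/2) hashes.
Step 2: For 454-bit output: 2^(454/2) = 2^227.
Step 3: Approximately 2^227 hash computations needed.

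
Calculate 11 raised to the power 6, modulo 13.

Step 1: Compute 11^6 mod 13 step by step, reducing modulo 13 at each step.
  11^1 mod 13 = 11
  11^2 mod 13 = (11 * 11) mod 13 = 4
  11^3 mod 13 = (4 * 11) mod 13 = 5
  11^4 mod 13 = (5 * 11) mod 13 = 3
  11^5 mod 13 = (3 * 11) mod 13 = 7
  11^6 mod 13 = (7 * 11) mod 13 = 12
Step 2: Result = 12.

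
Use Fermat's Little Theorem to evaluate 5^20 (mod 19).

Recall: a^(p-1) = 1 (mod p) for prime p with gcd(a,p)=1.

Step 1: Since 19 is prime, by Fermat's Little Theorem: 5^18 = 1 (mod 19).
Step 2: Reduce exponent: 20 mod 18 = 2.
Step 3: So 5^20 = 5^2 (mod 19).
Step 4: 5^2 mod 19 = 6.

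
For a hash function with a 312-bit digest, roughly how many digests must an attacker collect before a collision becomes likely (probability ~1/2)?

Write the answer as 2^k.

Step 1: The birthday paradox gives collision probability ~50% after sqrt(2^n) = 2^(n/2) hashes.
Step 2: For 312-bit output: 2^(312/2) = 2^156.
Step 3: Approximately 2^156 hash computations needed.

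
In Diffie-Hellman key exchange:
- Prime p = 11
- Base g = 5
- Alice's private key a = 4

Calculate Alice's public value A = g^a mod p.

Step 1: A = g^a mod p = 5^4 mod 11.
  5^1 mod 11 = 5
  5^2 mod 11 = (5 * 5) mod 11 = 3
  5^3 mod 11 = (3 * 5) mod 11 = 4
  5^4 mod 11 = (4 * 5) mod 11 = 9
Result: A = 9.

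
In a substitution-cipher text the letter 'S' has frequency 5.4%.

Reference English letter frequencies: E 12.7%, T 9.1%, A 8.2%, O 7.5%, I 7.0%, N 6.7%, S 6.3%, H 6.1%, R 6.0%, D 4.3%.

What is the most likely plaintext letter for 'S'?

Step 1: The observed frequency is 5.4%.
Step 2: Compare with English frequencies:
  E: 12.7% (difference: 7.3%)
  T: 9.1% (difference: 3.7%)
  A: 8.2% (difference: 2.8%)
  O: 7.5% (difference: 2.1%)
  I: 7.0% (difference: 1.6%)
  N: 6.7% (difference: 1.3%)
  S: 6.3% (difference: 0.9%)
  H: 6.1% (difference: 0.7%)
  R: 6.0% (difference: 0.6%) <-- closest
  D: 4.3% (difference: 1.1%)
Step 3: 'S' most likely represents 'R' (frequency 6.0%).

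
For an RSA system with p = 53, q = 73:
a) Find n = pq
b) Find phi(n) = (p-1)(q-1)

Step 1: n = p * q = 53 * 73 = 3869.
Step 2: phi(n) = (p-1)(q-1) = 52 * 72 = 3744.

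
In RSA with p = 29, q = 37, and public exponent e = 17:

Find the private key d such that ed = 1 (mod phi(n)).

Step 1: n = 29 * 37 = 1073.
Step 2: phi(n) = 28 * 36 = 1008.
Step 3: Find d such that 17 * d = 1 (mod 1008).
Step 4: d = 17^(-1) mod 1008 = 593.
Verification: 17 * 593 = 10081 = 10 * 1008 + 1.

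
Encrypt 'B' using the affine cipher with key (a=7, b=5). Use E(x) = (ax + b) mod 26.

Step 1: Convert 'B' to number: x = 1.
Step 2: E(1) = (7 * 1 + 5) mod 26 = 12 mod 26 = 12.
Step 3: Convert 12 back to letter: M.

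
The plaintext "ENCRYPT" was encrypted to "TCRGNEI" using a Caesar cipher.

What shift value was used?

Step 1: Compare first letters: E (position 4) -> T (position 19).
Step 2: Shift = (19 - 4) mod 26 = 15.
The shift value is 15.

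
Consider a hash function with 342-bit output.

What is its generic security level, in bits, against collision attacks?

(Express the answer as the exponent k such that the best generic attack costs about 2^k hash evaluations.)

Step 1: The hash has a 342-bit output.
Step 2: Collision resistance means it should be infeasible to find any x != y with h(x) = h(y).
By the birthday bound, a generic collision search succeeds after about sqrt(2^342) = 2^(342/2) = 2^171 evaluations.
Step 3: Security level = 171 bits.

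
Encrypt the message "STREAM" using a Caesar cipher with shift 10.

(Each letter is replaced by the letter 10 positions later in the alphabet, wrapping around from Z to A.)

Step 1: For each letter, shift forward by 10 positions (mod 26).
  S (position 18) -> position (18+10) mod 26 = 2 -> C
  T (position 19) -> position (19+10) mod 26 = 3 -> D
  R (position 17) -> position (17+10) mod 26 = 1 -> B
  E (position 4) -> position (4+10) mod 26 = 14 -> O
  A (position 0) -> position (0+10) mod 26 = 10 -> K
  M (position 12) -> position (12+10) mod 26 = 22 -> W
Result: CDBOKW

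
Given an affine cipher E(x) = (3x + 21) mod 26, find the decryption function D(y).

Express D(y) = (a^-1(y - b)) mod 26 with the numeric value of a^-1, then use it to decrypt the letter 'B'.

Step 1: Find a^-1, the modular inverse of 3 mod 26.
Step 2: We need 3 * a^-1 = 1 (mod 26).
Step 3: 3 * 9 = 27 = 1 * 26 + 1, so a^-1 = 9.
Step 4: D(y) = 9(y - 21) mod 26.
Step 5: Apply to 'B' (y = 1): D(1) = 9 * (1 - 21) mod 26 = 9 * -20 mod 26 = 2 -> 'C'.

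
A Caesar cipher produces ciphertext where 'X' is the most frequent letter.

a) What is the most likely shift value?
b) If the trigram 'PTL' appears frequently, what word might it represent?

Step 1: In English, 'E' is the most frequent letter (12.7%).
Step 2: The most frequent ciphertext letter is 'X' (position 23).
Step 3: Shift = (23 - 4) mod 26 = 19.
Step 4: Decrypt 'PTL' by shifting back 19:
  P -> W
  T -> A
  L -> S
Step 5: 'PTL' decrypts to 'WAS'.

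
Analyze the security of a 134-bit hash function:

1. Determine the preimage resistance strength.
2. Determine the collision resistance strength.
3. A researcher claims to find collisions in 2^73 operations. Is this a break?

Step 1: Preimage resistance requires brute-force of 2^134 operations.
Step 2: Collision resistance (birthday bound) = 2^(134/2) = 2^67.
Step 3: The claimed attack costs 2^73 operations.
Step 4: Since 2^73 >= 2^67, the claimed attack is no faster than the generic birthday attack, so this does not break collision resistance.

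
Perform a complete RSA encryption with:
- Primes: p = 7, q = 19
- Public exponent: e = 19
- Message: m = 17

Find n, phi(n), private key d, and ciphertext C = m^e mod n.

Step 1: n = 7 * 19 = 133.
Step 2: phi(n) = (7-1)(19-1) = 6 * 18 = 108.
Step 3: Find d = 19^(-1) mod 108 = 91.
  Verify: 19 * 91 = 1729 = 1 (mod 108).
Step 4: C = 17^19 mod 133 = 17.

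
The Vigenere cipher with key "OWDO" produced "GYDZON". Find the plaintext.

Step 1: Extend key: OWDOOW
Step 2: Decrypt each letter (c - k) mod 26:
  G(6) - O(14) = (6-14) mod 26 = 18 = S
  Y(24) - W(22) = (24-22) mod 26 = 2 = C
  D(3) - D(3) = (3-3) mod 26 = 0 = A
  Z(25) - O(14) = (25-14) mod 26 = 11 = L
  O(14) - O(14) = (14-14) mod 26 = 0 = A
  N(13) - W(22) = (13-22) mod 26 = 17 = R
Plaintext: SCALAR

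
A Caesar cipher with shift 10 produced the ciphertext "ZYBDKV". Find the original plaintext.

Step 1: Reverse the shift by subtracting 10 from each letter position.
  Z (position 25) -> position (25-10) mod 26 = 15 -> P
  Y (position 24) -> position (24-10) mod 26 = 14 -> O
  B (position 1) -> position (1-10) mod 26 = 17 -> R
  D (position 3) -> position (3-10) mod 26 = 19 -> T
  K (position 10) -> position (10-10) mod 26 = 0 -> A
  V (position 21) -> position (21-10) mod 26 = 11 -> L
Decrypted message: PORTAL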